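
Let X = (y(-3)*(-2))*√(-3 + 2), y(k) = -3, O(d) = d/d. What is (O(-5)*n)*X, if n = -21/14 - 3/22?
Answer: -108*I/11 ≈ -9.8182*I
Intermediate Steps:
O(d) = 1
n = -18/11 (n = -21*1/14 - 3*1/22 = -3/2 - 3/22 = -18/11 ≈ -1.6364)
X = 6*I (X = (-3*(-2))*√(-3 + 2) = 6*√(-1) = 6*I ≈ 6.0*I)
(O(-5)*n)*X = (1*(-18/11))*(6*I) = -108*I/11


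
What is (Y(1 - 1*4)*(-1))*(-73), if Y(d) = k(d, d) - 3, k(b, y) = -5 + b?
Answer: -803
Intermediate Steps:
Y(d) = -8 + d (Y(d) = (-5 + d) - 3 = -8 + d)
(Y(1 - 1*4)*(-1))*(-73) = ((-8 + (1 - 1*4))*(-1))*(-73) = ((-8 + (1 - 4))*(-1))*(-73) = ((-8 - 3)*(-1))*(-73) = -11*(-1)*(-73) = 11*(-73) = -803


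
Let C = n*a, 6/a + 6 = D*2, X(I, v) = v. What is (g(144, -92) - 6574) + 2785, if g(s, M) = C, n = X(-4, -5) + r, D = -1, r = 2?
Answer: -15147/4 ≈ -3786.8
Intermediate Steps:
a = -¾ (a = 6/(-6 - 1*2) = 6/(-6 - 2) = 6/(-8) = 6*(-⅛) = -¾ ≈ -0.75000)
n = -3 (n = -5 + 2 = -3)
C = 9/4 (C = -3*(-¾) = 9/4 ≈ 2.2500)
g(s, M) = 9/4
(g(144, -92) - 6574) + 2785 = (9/4 - 6574) + 2785 = -26287/4 + 2785 = -15147/4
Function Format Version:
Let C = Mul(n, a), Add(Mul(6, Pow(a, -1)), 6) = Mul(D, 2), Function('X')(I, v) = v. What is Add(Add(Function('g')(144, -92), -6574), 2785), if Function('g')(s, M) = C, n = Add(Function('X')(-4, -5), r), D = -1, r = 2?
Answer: Rational(-15147, 4) ≈ -3786.8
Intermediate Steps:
a = Rational(-3, 4) (a = Mul(6, Pow(Add(-6, Mul(-1, 2)), -1)) = Mul(6, Pow(Add(-6, -2), -1)) = Mul(6, Pow(-8, -1)) = Mul(6, Rational(-1, 8)) = Rational(-3, 4) ≈ -0.75000)
n = -3 (n = Add(-5, 2) = -3)
C = Rational(9, 4) (C = Mul(-3, Rational(-3, 4)) = Rational(9, 4) ≈ 2.2500)
Function('g')(s, M) = Rational(9, 4)
Add(Add(Function('g')(144, -92), -6574), 2785) = Add(Add(Rational(9, 4), -6574), 2785) = Add(Rational(-26287, 4), 2785) = Rational(-15147, 4)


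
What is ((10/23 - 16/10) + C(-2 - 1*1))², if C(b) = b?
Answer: 229441/13225 ≈ 17.349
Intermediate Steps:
((10/23 - 16/10) + C(-2 - 1*1))² = ((10/23 - 16/10) + (-2 - 1*1))² = ((10*(1/23) - 16*⅒) + (-2 - 1))² = ((10/23 - 8/5) - 3)² = (-134/115 - 3)² = (-479/115)² = 229441/13225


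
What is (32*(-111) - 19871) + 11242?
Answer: -12181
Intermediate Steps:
(32*(-111) - 19871) + 11242 = (-3552 - 19871) + 11242 = -23423 + 11242 = -12181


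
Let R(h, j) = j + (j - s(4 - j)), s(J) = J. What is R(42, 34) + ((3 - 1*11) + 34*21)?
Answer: 804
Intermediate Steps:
R(h, j) = -4 + 3*j (R(h, j) = j + (j - (4 - j)) = j + (j + (-4 + j)) = j + (-4 + 2*j) = -4 + 3*j)
R(42, 34) + ((3 - 1*11) + 34*21) = (-4 + 3*34) + ((3 - 1*11) + 34*21) = (-4 + 102) + ((3 - 11) + 714) = 98 + (-8 + 714) = 98 + 706 = 804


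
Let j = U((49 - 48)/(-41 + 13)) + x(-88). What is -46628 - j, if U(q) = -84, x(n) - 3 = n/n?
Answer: -46548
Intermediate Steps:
x(n) = 4 (x(n) = 3 + n/n = 3 + 1 = 4)
j = -80 (j = -84 + 4 = -80)
-46628 - j = -46628 - 1*(-80) = -46628 + 80 = -46548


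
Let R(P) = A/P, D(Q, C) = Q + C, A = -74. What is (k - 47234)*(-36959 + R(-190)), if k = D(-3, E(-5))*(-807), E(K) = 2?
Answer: 163008354036/95 ≈ 1.7159e+9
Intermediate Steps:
D(Q, C) = C + Q
k = 807 (k = (2 - 3)*(-807) = -1*(-807) = 807)
R(P) = -74/P
(k - 47234)*(-36959 + R(-190)) = (807 - 47234)*(-36959 - 74/(-190)) = -46427*(-36959 - 74*(-1/190)) = -46427*(-36959 + 37/95) = -46427*(-3511068/95) = 163008354036/95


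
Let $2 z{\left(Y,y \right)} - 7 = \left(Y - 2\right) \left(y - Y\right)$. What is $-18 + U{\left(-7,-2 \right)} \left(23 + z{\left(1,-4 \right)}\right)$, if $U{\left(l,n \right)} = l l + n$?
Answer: $1345$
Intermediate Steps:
$z{\left(Y,y \right)} = \frac{7}{2} + \frac{\left(-2 + Y\right) \left(y - Y\right)}{2}$ ($z{\left(Y,y \right)} = \frac{7}{2} + \frac{\left(Y - 2\right) \left(y - Y\right)}{2} = \frac{7}{2} + \frac{\left(-2 + Y\right) \left(y - Y\right)}{2}$)
$U{\left(l,n \right)} = n + l^{2}$ ($U{\left(l,n \right)} = l^{2} + n = n + l^{2}$)
$-18 + U{\left(-7,-2 \right)} \left(23 + z{\left(1,-4 \right)}\right) = -18 + \left(-2 + \left(-7\right)^{2}\right) \left(23 + \left(\frac{7}{2} + 1 - -4 - \frac{1^{2}}{2} + \frac{1}{2} \cdot 1 \left(-4\right)\right)\right) = -18 + \left(-2 + 49\right) \left(23 + \left(\frac{7}{2} + 1 + 4 - \frac{1}{2} - 2\right)\right) = -18 + 47 \left(23 + \left(\frac{7}{2} + 1 + 4 - \frac{1}{2} - 2\right)\right) = -18 + 47 \left(23 + 6\right) = -18 + 47 \cdot 29 = -18 + 1363 = 1345$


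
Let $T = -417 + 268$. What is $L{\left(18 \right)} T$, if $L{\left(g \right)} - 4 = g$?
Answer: $-3278$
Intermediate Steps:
$L{\left(g \right)} = 4 + g$
$T = -149$
$L{\left(18 \right)} T = \left(4 + 18\right) \left(-149\right) = 22 \left(-149\right) = -3278$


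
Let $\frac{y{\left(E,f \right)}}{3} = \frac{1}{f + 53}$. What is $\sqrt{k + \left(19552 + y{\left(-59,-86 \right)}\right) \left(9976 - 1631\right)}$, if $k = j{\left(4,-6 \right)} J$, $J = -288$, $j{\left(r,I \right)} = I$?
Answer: $\frac{\sqrt{19742651533}}{11} \approx 12774.0$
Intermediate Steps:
$y{\left(E,f \right)} = \frac{3}{53 + f}$ ($y{\left(E,f \right)} = \frac{3}{f + 53} = \frac{3}{53 + f}$)
$k = 1728$ ($k = \left(-6\right) \left(-288\right) = 1728$)
$\sqrt{k + \left(19552 + y{\left(-59,-86 \right)}\right) \left(9976 - 1631\right)} = \sqrt{1728 + \left(19552 + \frac{3}{53 - 86}\right) \left(9976 - 1631\right)} = \sqrt{1728 + \left(19552 + \frac{3}{-33}\right) 8345} = \sqrt{1728 + \left(19552 + 3 \left(- \frac{1}{33}\right)\right) 8345} = \sqrt{1728 + \left(19552 - \frac{1}{11}\right) 8345} = \sqrt{1728 + \frac{215071}{11} \cdot 8345} = \sqrt{1728 + \frac{1794767495}{11}} = \sqrt{\frac{1794786503}{11}} = \frac{\sqrt{19742651533}}{11}$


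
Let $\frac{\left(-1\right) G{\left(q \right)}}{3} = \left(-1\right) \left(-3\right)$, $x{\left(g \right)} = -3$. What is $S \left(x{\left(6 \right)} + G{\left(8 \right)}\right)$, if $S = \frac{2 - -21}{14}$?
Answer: $- \frac{138}{7} \approx -19.714$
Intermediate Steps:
$G{\left(q \right)} = -9$ ($G{\left(q \right)} = - 3 \left(\left(-1\right) \left(-3\right)\right) = \left(-3\right) 3 = -9$)
$S = \frac{23}{14}$ ($S = \left(2 + 21\right) \frac{1}{14} = 23 \cdot \frac{1}{14} = \frac{23}{14} \approx 1.6429$)
$S \left(x{\left(6 \right)} + G{\left(8 \right)}\right) = \frac{23 \left(-3 - 9\right)}{14} = \frac{23}{14} \left(-12\right) = - \frac{138}{7}$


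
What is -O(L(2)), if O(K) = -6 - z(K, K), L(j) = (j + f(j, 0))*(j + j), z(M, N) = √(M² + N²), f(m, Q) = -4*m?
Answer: 6 + 24*√2 ≈ 39.941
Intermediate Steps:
L(j) = -6*j² (L(j) = (j - 4*j)*(j + j) = (-3*j)*(2*j) = -6*j²)
O(K) = -6 - √2*√(K²) (O(K) = -6 - √(K² + K²) = -6 - √(2*K²) = -6 - √2*√(K²))
-O(L(2)) = -(-6 - √2*√((-6*2²)²)) = -(-6 - √2*√((-6*4)²)) = -(-6 - √2*√((-24)²)) = -(-6 - √2*√576) = -(-6 - 1*√2*24) = -(-6 - 24*√2) = 6 + 24*√2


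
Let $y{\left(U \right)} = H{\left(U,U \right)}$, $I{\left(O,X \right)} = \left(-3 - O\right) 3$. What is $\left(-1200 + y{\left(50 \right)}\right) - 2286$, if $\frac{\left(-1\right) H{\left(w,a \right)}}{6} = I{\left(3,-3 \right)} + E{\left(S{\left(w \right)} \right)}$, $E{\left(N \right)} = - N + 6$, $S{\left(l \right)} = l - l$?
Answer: $-3414$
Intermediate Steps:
$S{\left(l \right)} = 0$
$I{\left(O,X \right)} = -9 - 3 O$
$E{\left(N \right)} = 6 - N$
$H{\left(w,a \right)} = 72$ ($H{\left(w,a \right)} = - 6 \left(\left(-9 - 9\right) + \left(6 - 0\right)\right) = - 6 \left(\left(-9 - 9\right) + \left(6 + 0\right)\right) = - 6 \left(-18 + 6\right) = \left(-6\right) \left(-12\right) = 72$)
$y{\left(U \right)} = 72$
$\left(-1200 + y{\left(50 \right)}\right) - 2286 = \left(-1200 + 72\right) - 2286 = -1128 - 2286 = -3414$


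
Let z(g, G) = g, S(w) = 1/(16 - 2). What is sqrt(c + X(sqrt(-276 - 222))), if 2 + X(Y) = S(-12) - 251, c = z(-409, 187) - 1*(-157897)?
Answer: sqrt(30818074)/14 ≈ 396.53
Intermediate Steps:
S(w) = 1/14
c = 157488 (c = -409 - 1*(-157897) = -409 + 157897 = 157488)
X(Y) = -3541/14 (X(Y) = -2 + (1/14 - 251) = -2 - 3513/14 = -3541/14)
sqrt(c + X(sqrt(-276 - 222))) = sqrt(157488 - 3541/14) = sqrt(2201291/14) = sqrt(30818074)/14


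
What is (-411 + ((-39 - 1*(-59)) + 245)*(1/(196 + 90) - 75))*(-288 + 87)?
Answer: 1166107731/286 ≈ 4.0773e+6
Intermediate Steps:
(-411 + ((-39 - 1*(-59)) + 245)*(1/(196 + 90) - 75))*(-288 + 87) = (-411 + ((-39 + 59) + 245)*(1/286 - 75))*(-201) = (-411 + (20 + 245)*(1/286 - 75))*(-201) = (-411 + 265*(-21449/286))*(-201) = (-411 - 5683985/286)*(-201) = -5801531/286*(-201) = 1166107731/286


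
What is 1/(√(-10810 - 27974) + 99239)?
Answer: 99239/9848417905 - 8*I*√606/9848417905 ≈ 1.0077e-5 - 1.9997e-8*I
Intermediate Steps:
1/(√(-10810 - 27974) + 99239) = 1/(√(-38784) + 99239) = 1/(8*I*√606 + 99239) = 1/(99239 + 8*I*√606)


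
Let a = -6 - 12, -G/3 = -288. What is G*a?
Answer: -15552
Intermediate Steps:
G = 864 (G = -3*(-288) = 864)
a = -18
G*a = 864*(-18) = -15552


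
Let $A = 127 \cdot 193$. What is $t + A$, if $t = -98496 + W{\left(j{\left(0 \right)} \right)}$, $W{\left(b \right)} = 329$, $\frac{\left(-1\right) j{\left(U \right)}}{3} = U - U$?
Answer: $-73656$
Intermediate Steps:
$j{\left(U \right)} = 0$ ($j{\left(U \right)} = - 3 \left(U - U\right) = \left(-3\right) 0 = 0$)
$A = 24511$
$t = -98167$ ($t = -98496 + 329 = -98167$)
$t + A = -98167 + 24511 = -73656$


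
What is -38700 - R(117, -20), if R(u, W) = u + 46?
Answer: -38863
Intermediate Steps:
R(u, W) = 46 + u
-38700 - R(117, -20) = -38700 - (46 + 117) = -38700 - 1*163 = -38700 - 163 = -38863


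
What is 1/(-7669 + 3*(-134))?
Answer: -1/8071 ≈ -0.00012390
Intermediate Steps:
1/(-7669 + 3*(-134)) = 1/(-7669 - 402) = 1/(-8071) = -1/8071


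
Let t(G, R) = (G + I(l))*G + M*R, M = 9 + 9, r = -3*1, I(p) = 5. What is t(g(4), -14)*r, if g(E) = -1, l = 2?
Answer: 768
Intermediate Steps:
r = -3
M = 18
t(G, R) = 18*R + G*(5 + G) (t(G, R) = (G + 5)*G + 18*R = (5 + G)*G + 18*R = G*(5 + G) + 18*R = 18*R + G*(5 + G))
t(g(4), -14)*r = ((-1)**2 + 5*(-1) + 18*(-14))*(-3) = (1 - 5 - 252)*(-3) = -256*(-3) = 768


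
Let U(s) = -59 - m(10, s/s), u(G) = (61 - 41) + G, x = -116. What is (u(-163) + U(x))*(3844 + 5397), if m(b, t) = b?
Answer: -1959092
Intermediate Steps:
u(G) = 20 + G
U(s) = -69 (U(s) = -59 - 1*10 = -59 - 10 = -69)
(u(-163) + U(x))*(3844 + 5397) = ((20 - 163) - 69)*(3844 + 5397) = (-143 - 69)*9241 = -212*9241 = -1959092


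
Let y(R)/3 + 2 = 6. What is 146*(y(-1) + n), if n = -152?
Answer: -20440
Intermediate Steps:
y(R) = 12 (y(R) = -6 + 3*6 = -6 + 18 = 12)
146*(y(-1) + n) = 146*(12 - 152) = 146*(-140) = -20440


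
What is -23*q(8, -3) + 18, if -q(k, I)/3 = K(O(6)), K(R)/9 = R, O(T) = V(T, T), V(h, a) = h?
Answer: 3744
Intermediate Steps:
O(T) = T
K(R) = 9*R
q(k, I) = -162 (q(k, I) = -27*6 = -3*54 = -162)
-23*q(8, -3) + 18 = -23*(-162) + 18 = 3726 + 18 = 3744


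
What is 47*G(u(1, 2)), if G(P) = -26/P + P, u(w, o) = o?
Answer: -517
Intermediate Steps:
G(P) = P - 26/P
47*G(u(1, 2)) = 47*(2 - 26/2) = 47*(2 - 26*1/2) = 47*(2 - 13) = 47*(-11) = -517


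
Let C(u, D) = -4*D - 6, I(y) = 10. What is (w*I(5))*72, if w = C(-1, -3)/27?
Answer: 160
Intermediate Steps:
C(u, D) = -6 - 4*D
w = 2/9 (w = (-6 - 4*(-3))/27 = (-6 + 12)*(1/27) = 6*(1/27) = 2/9 ≈ 0.22222)
(w*I(5))*72 = ((2/9)*10)*72 = (20/9)*72 = 160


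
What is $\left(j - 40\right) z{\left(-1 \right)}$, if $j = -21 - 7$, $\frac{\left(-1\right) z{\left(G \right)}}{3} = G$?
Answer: $-204$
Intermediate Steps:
$z{\left(G \right)} = - 3 G$
$j = -28$
$\left(j - 40\right) z{\left(-1 \right)} = \left(-28 - 40\right) \left(\left(-3\right) \left(-1\right)\right) = \left(-68\right) 3 = -204$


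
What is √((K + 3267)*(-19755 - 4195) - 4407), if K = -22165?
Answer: √452602693 ≈ 21274.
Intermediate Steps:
√((K + 3267)*(-19755 - 4195) - 4407) = √((-22165 + 3267)*(-19755 - 4195) - 4407) = √(-18898*(-23950) - 4407) = √(452607100 - 4407) = √452602693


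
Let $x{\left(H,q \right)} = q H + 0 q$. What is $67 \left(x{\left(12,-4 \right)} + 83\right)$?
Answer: $2345$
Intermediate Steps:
$x{\left(H,q \right)} = H q$ ($x{\left(H,q \right)} = H q + 0 = H q$)
$67 \left(x{\left(12,-4 \right)} + 83\right) = 67 \left(12 \left(-4\right) + 83\right) = 67 \left(-48 + 83\right) = 67 \cdot 35 = 2345$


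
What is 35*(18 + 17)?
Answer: 1225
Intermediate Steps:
35*(18 + 17) = 35*35 = 1225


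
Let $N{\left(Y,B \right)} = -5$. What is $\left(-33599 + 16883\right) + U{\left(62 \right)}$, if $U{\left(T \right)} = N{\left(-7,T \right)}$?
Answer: $-16721$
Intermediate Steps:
$U{\left(T \right)} = -5$
$\left(-33599 + 16883\right) + U{\left(62 \right)} = \left(-33599 + 16883\right) - 5 = -16716 - 5 = -16721$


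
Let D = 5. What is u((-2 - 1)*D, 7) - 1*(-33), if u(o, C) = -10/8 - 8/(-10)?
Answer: 651/20 ≈ 32.550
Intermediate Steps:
u(o, C) = -9/20 (u(o, C) = -10*⅛ - 8*(-⅒) = -5/4 + ⅘ = -9/20)
u((-2 - 1)*D, 7) - 1*(-33) = -9/20 - 1*(-33) = -9/20 + 33 = 651/20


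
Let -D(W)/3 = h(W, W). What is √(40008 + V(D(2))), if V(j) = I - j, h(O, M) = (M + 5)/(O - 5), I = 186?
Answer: √40187 ≈ 200.47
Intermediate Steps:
h(O, M) = (5 + M)/(-5 + O)
D(W) = -3*(5 + W)/(-5 + W)
V(j) = 186 - j
√(40008 + V(D(2))) = √(40008 + (186 - 3*(-5 - 1*2)/(-5 + 2))) = √(40008 + (186 - 3*(-5 - 2)/(-3))) = √(40008 + (186 - 3*(-1)*(-7)/3)) = √(40008 + (186 - 1*7)) = √(40008 + (186 - 7)) = √(40008 + 179) = √40187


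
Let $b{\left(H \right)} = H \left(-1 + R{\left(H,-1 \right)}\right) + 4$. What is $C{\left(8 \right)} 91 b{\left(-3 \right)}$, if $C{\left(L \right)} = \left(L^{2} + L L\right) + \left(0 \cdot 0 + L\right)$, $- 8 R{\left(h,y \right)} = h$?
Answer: $72709$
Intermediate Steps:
$R{\left(h,y \right)} = - \frac{h}{8}$
$C{\left(L \right)} = L + 2 L^{2}$ ($C{\left(L \right)} = \left(L^{2} + L^{2}\right) + \left(0 + L\right) = 2 L^{2} + L = L + 2 L^{2}$)
$b{\left(H \right)} = 4 + H \left(-1 - \frac{H}{8}\right)$ ($b{\left(H \right)} = H \left(-1 - \frac{H}{8}\right) + 4 = 4 + H \left(-1 - \frac{H}{8}\right)$)
$C{\left(8 \right)} 91 b{\left(-3 \right)} = 8 \left(1 + 2 \cdot 8\right) 91 \left(4 - -3 - \frac{\left(-3\right)^{2}}{8}\right) = 8 \left(1 + 16\right) 91 \left(4 + 3 - \frac{9}{8}\right) = 8 \cdot 17 \cdot 91 \left(4 + 3 - \frac{9}{8}\right) = 136 \cdot 91 \cdot \frac{47}{8} = 12376 \cdot \frac{47}{8} = 72709$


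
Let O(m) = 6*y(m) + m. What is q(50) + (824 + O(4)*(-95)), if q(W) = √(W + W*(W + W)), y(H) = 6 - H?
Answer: -696 + 5*√202 ≈ -624.94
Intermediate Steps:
O(m) = 36 - 5*m (O(m) = 6*(6 - m) + m = (36 - 6*m) + m = 36 - 5*m)
q(W) = √(W + 2*W²) (q(W) = √(W + W*(2*W)) = √(W + 2*W²))
q(50) + (824 + O(4)*(-95)) = √(50*(1 + 2*50)) + (824 + (36 - 5*4)*(-95)) = √(50*(1 + 100)) + (824 + (36 - 20)*(-95)) = √(50*101) + (824 + 16*(-95)) = √5050 + (824 - 1520) = 5*√202 - 696 = -696 + 5*√202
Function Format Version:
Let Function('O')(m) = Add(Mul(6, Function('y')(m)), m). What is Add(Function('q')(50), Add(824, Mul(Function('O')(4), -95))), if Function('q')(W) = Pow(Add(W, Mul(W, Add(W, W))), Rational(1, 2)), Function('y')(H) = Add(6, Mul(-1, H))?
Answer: Add(-696, Mul(5, Pow(202, Rational(1, 2)))) ≈ -624.94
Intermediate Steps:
Function('O')(m) = Add(36, Mul(-5, m)) (Function('O')(m) = Add(Mul(6, Add(6, Mul(-1, m))), m) = Add(Add(36, Mul(-6, m)), m) = Add(36, Mul(-5, m)))
Function('q')(W) = Pow(Add(W, Mul(2, Pow(W, 2))), Rational(1, 2)) (Function('q')(W) = Pow(Add(W, Mul(W, Mul(2, W))), Rational(1, 2)) = Pow(Add(W, Mul(2, Pow(W, 2))), Rational(1, 2)))
Add(Function('q')(50), Add(824, Mul(Function('O')(4), -95))) = Add(Pow(Mul(50, Add(1, Mul(2, 50))), Rational(1, 2)), Add(824, Mul(Add(36, Mul(-5, 4)), -95))) = Add(Pow(Mul(50, Add(1, 100)), Rational(1, 2)), Add(824, Mul(Add(36, -20), -95))) = Add(Pow(Mul(50, 101), Rational(1, 2)), Add(824, Mul(16, -95))) = Add(Pow(5050, Rational(1, 2)), Add(824, -1520)) = Add(Mul(5, Pow(202, Rational(1, 2))), -696) = Add(-696, Mul(5, Pow(202, Rational(1, 2))))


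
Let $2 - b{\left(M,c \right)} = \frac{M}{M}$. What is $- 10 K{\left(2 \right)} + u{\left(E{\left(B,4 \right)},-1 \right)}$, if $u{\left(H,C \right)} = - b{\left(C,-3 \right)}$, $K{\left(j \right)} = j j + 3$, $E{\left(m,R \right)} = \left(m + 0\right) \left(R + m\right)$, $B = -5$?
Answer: $-71$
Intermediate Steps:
$E{\left(m,R \right)} = m \left(R + m\right)$
$K{\left(j \right)} = 3 + j^{2}$ ($K{\left(j \right)} = j^{2} + 3 = 3 + j^{2}$)
$b{\left(M,c \right)} = 1$ ($b{\left(M,c \right)} = 2 - \frac{M}{M} = 2 - 1 = 1$)
$u{\left(H,C \right)} = -1$ ($u{\left(H,C \right)} = \left(-1\right) 1 = -1$)
$- 10 K{\left(2 \right)} + u{\left(E{\left(B,4 \right)},-1 \right)} = - 10 \left(3 + 2^{2}\right) - 1 = - 10 \left(3 + 4\right) - 1 = \left(-10\right) 7 - 1 = -70 - 1 = -71$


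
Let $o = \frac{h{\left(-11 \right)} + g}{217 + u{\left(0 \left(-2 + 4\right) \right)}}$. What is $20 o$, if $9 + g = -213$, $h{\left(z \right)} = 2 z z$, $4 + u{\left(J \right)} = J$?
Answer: $\frac{400}{213} \approx 1.8779$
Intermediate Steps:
$u{\left(J \right)} = -4 + J$
$h{\left(z \right)} = 2 z^{2}$
$g = -222$ ($g = -9 - 213 = -222$)
$o = \frac{20}{213}$ ($o = \frac{2 \left(-11\right)^{2} - 222}{217 - \left(4 + 0 \left(-2 + 4\right)\right)} = \frac{2 \cdot 121 - 222}{217 + \left(-4 + 0 \cdot 2\right)} = \frac{242 - 222}{217 + \left(-4 + 0\right)} = \frac{20}{217 - 4} = \frac{20}{213} \approx 0.093897$)
$20 o = 20 \cdot \frac{20}{213} = \frac{400}{213}$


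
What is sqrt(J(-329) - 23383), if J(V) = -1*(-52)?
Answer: I*sqrt(23331) ≈ 152.74*I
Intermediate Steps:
J(V) = 52
sqrt(J(-329) - 23383) = sqrt(52 - 23383) = sqrt(-23331) = I*sqrt(23331)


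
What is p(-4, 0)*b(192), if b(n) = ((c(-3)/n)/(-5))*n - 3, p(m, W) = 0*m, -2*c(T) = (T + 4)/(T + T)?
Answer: 0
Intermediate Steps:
c(T) = -(4 + T)/(4*T) (c(T) = -(T + 4)/(2*(T + T)) = -(4 + T)/(2*(2*T)) = -(4 + T)*1/(2*T)/2 = -(4 + T)/(4*T))
p(m, W) = 0
b(n) = -181/60 (b(n) = ((((1/4)*(-4 - 1*(-3))/(-3))/n)/(-5))*n - 3 = ((((1/4)*(-1/3)*(-4 + 3))/n)*(-1/5))*n - 3 = ((((1/4)*(-1/3)*(-1))/n)*(-1/5))*n - 3 = ((1/(12*n))*(-1/5))*n - 3 = (-1/(60*n))*n - 3 = -1/60 - 3 = -181/60)
p(-4, 0)*b(192) = 0*(-181/60) = 0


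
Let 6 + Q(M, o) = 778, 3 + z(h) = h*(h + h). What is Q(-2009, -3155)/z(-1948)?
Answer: 772/7589405 ≈ 0.00010172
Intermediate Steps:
z(h) = -3 + 2*h² (z(h) = -3 + h*(h + h) = -3 + h*(2*h) = -3 + 2*h²)
Q(M, o) = 772 (Q(M, o) = -6 + 778 = 772)
Q(-2009, -3155)/z(-1948) = 772/(-3 + 2*(-1948)²) = 772/(-3 + 2*3794704) = 772/(-3 + 7589408) = 772/7589405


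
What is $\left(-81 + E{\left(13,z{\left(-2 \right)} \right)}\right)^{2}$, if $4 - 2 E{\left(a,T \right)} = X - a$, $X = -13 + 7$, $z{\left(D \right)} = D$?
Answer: $\frac{19321}{4} \approx 4830.3$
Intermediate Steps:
$X = -6$
$E{\left(a,T \right)} = 5 + \frac{a}{2}$ ($E{\left(a,T \right)} = 2 - \frac{-6 - a}{2} = 2 + \left(3 + \frac{a}{2}\right) = 5 + \frac{a}{2}$)
$\left(-81 + E{\left(13,z{\left(-2 \right)} \right)}\right)^{2} = \left(-81 + \left(5 + \frac{1}{2} \cdot 13\right)\right)^{2} = \left(-81 + \left(5 + \frac{13}{2}\right)\right)^{2} = \left(-81 + \frac{23}{2}\right)^{2} = \left(- \frac{139}{2}\right)^{2} = \frac{19321}{4}$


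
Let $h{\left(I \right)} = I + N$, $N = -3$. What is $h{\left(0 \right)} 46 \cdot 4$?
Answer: $-552$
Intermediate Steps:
$h{\left(I \right)} = -3 + I$ ($h{\left(I \right)} = I - 3 = -3 + I$)
$h{\left(0 \right)} 46 \cdot 4 = \left(-3 + 0\right) 46 \cdot 4 = \left(-3\right) 46 \cdot 4 = \left(-138\right) 4 = -552$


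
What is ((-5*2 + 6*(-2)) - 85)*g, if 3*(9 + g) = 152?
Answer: -13375/3 ≈ -4458.3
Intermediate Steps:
g = 125/3 (g = -9 + (1/3)*152 = -9 + 152/3 = 125/3 ≈ 41.667)
((-5*2 + 6*(-2)) - 85)*g = ((-5*2 + 6*(-2)) - 85)*(125/3) = ((-10 - 12) - 85)*(125/3) = (-22 - 85)*(125/3) = -107*125/3 = -13375/3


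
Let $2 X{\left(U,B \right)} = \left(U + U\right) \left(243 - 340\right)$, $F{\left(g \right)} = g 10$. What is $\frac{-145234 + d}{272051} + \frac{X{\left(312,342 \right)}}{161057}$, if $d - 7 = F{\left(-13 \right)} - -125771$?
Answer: $- \frac{67383514}{259264603} \approx -0.2599$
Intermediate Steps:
$F{\left(g \right)} = 10 g$
$X{\left(U,B \right)} = - 97 U$ ($X{\left(U,B \right)} = \frac{\left(U + U\right) \left(243 - 340\right)}{2} = \frac{2 U \left(-97\right)}{2} = \frac{\left(-194\right) U}{2} = - 97 U$)
$d = 125648$ ($d = 7 + \left(10 \left(-13\right) - -125771\right) = 7 + \left(-130 + 125771\right) = 7 + 125641 = 125648$)
$\frac{-145234 + d}{272051} + \frac{X{\left(312,342 \right)}}{161057} = \frac{-145234 + 125648}{272051} + \frac{\left(-97\right) 312}{161057} = \left(-19586\right) \frac{1}{272051} - \frac{2328}{12389} = - \frac{19586}{272051} - \frac{2328}{12389} = - \frac{67383514}{259264603}$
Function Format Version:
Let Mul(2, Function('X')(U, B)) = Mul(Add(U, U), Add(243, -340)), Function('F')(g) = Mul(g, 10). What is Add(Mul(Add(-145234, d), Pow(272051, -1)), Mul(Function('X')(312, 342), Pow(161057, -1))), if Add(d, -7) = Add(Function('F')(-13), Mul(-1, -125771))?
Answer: Rational(-67383514, 259264603) ≈ -0.25990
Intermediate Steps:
Function('F')(g) = Mul(10, g)
Function('X')(U, B) = Mul(-97, U) (Function('X')(U, B) = Mul(Rational(1, 2), Mul(Add(U, U), Add(243, -340))) = Mul(Rational(1, 2), Mul(Mul(2, U), -97)) = Mul(Rational(1, 2), Mul(-194, U)) = Mul(-97, U))
d = 125648 (d = Add(7, Add(Mul(10, -13), Mul(-1, -125771))) = Add(7, Add(-130, 125771)) = Add(7, 125641) = 125648)
Add(Mul(Add(-145234, d), Pow(272051, -1)), Mul(Function('X')(312, 342), Pow(161057, -1))) = Add(Mul(Add(-145234, 125648), Pow(272051, -1)), Mul(Mul(-97, 312), Pow(161057, -1))) = Add(Mul(-19586, Rational(1, 272051)), Mul(-30264, Rational(1, 161057))) = Add(Rational(-19586, 272051), Rational(-2328, 12389)) = Rational(-67383514, 259264603)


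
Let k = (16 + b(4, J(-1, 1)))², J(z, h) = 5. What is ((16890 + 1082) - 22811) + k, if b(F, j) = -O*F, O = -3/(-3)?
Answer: -4695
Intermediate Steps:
O = 1 (O = -3*(-⅓) = 1)
b(F, j) = -F
k = 144 (k = (16 - 1*4)² = (16 - 4)² = 12² = 144)
((16890 + 1082) - 22811) + k = ((16890 + 1082) - 22811) + 144 = (17972 - 22811) + 144 = -4839 + 144 = -4695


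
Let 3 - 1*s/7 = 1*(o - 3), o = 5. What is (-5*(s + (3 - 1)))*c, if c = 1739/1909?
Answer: -78255/1909 ≈ -40.993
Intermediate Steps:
s = 7 (s = 21 - 7*(5 - 3) = 21 - 7*2 = 21 - 14 = 7)
c = 1739/1909 (c = 1739*(1/1909) = 1739/1909 ≈ 0.91095)
(-5*(s + (3 - 1)))*c = -5*(7 + (3 - 1))*(1739/1909) = -5*(7 + 2)*(1739/1909) = -5*9*(1739/1909) = -45*1739/1909 = -78255/1909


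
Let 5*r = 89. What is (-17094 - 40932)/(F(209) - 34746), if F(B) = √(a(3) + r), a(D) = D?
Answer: 2520214245/1509105619 + 29013*√130/1509105619 ≈ 1.6702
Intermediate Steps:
r = 89/5 (r = (⅕)*89 = 89/5 ≈ 17.800)
F(B) = 2*√130/5 (F(B) = √(3 + 89/5) = √(104/5) = 2*√130/5)
(-17094 - 40932)/(F(209) - 34746) = (-17094 - 40932)/(2*√130/5 - 34746) = -58026/(-34746 + 2*√130/5)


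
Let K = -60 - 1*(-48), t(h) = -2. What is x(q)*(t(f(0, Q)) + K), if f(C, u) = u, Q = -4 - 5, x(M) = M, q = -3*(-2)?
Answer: -84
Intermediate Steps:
q = 6
Q = -9
K = -12 (K = -60 + 48 = -12)
x(q)*(t(f(0, Q)) + K) = 6*(-2 - 12) = 6*(-14) = -84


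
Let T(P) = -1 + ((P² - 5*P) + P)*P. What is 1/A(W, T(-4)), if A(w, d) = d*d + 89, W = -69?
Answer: 1/16730 ≈ 5.9773e-5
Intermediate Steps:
T(P) = -1 + P*(P² - 4*P) (T(P) = -1 + (P² - 4*P)*P = -1 + P*(P² - 4*P))
A(w, d) = 89 + d² (A(w, d) = d² + 89 = 89 + d²)
1/A(W, T(-4)) = 1/(89 + (-1 + (-4)³ - 4*(-4)²)²) = 1/(89 + (-1 - 64 - 4*16)²) = 1/(89 + (-1 - 64 - 64)²) = 1/(89 + (-129)²) = 1/(89 + 16641) = 1/16730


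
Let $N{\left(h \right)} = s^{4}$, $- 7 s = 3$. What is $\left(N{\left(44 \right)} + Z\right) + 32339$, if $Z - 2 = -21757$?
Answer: $\frac{25412265}{2401} \approx 10584.0$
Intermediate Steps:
$Z = -21755$ ($Z = 2 - 21757 = -21755$)
$s = - \frac{3}{7}$ ($s = \left(- \frac{1}{7}\right) 3 = - \frac{3}{7} \approx -0.42857$)
$N{\left(h \right)} = \frac{81}{2401}$ ($N{\left(h \right)} = \left(- \frac{3}{7}\right)^{4} = \frac{81}{2401}$)
$\left(N{\left(44 \right)} + Z\right) + 32339 = \left(\frac{81}{2401} - 21755\right) + 32339 = - \frac{52233674}{2401} + 32339 = \frac{25412265}{2401}$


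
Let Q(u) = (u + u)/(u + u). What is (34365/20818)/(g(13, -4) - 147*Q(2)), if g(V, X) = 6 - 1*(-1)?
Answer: -6873/582904 ≈ -0.011791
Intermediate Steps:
g(V, X) = 7 (g(V, X) = 6 + 1 = 7)
Q(u) = 1 (Q(u) = (2*u)/((2*u)) = (2*u)*(1/(2*u)) = 1)
(34365/20818)/(g(13, -4) - 147*Q(2)) = (34365/20818)/(7 - 147*1) = (34365*(1/20818))/(7 - 147) = (34365/20818)/(-140) = (34365/20818)*(-1/140) = -6873/582904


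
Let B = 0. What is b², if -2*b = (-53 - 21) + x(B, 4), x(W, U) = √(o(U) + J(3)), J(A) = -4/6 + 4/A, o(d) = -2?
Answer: (111 - I*√3)²/9 ≈ 1368.7 - 42.724*I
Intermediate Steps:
J(A) = -⅔ + 4/A (J(A) = -4*⅙ + 4/A = -⅔ + 4/A)
x(W, U) = 2*I*√3/3 (x(W, U) = √(-2 + (-⅔ + 4/3)) = √(-2 + ⅔) = √(-4/3) = 2*I*√3/3)
b = 37 - I*√3/3 (b = -((-53 - 21) + 2*I*√3/3)/2 = -(-74 + 2*I*√3/3)/2 = 37 - I*√3/3 ≈ 37.0 - 0.57735*I)
b² = (37 - I*√3/3)²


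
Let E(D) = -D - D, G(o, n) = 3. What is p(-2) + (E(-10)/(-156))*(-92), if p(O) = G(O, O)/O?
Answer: 803/78 ≈ 10.295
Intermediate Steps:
E(D) = -2*D
p(O) = 3/O
p(-2) + (E(-10)/(-156))*(-92) = 3/(-2) + (-2*(-10)/(-156))*(-92) = 3*(-1/2) + (20*(-1/156))*(-92) = -3/2 - 5/39*(-92) = -3/2 + 460/39 = 803/78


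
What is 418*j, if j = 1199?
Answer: 501182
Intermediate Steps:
418*j = 418*1199 = 501182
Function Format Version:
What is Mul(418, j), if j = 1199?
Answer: 501182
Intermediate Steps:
Mul(418, j) = Mul(418, 1199) = 501182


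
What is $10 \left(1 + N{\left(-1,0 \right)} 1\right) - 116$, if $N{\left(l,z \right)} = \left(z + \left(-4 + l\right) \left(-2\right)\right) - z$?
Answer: $-6$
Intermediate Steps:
$N{\left(l,z \right)} = 8 - 2 l$ ($N{\left(l,z \right)} = \left(z - \left(-8 + 2 l\right)\right) - z = \left(8 + z - 2 l\right) - z = 8 - 2 l$)
$10 \left(1 + N{\left(-1,0 \right)} 1\right) - 116 = 10 \left(1 + \left(8 - -2\right) 1\right) - 116 = 10 \left(1 + \left(8 + 2\right) 1\right) - 116 = 10 \left(1 + 10 \cdot 1\right) - 116 = 10 \left(1 + 10\right) - 116 = 10 \cdot 11 - 116 = 110 - 116 = -6$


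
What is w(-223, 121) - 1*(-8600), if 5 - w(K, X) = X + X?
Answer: 8363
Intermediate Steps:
w(K, X) = 5 - 2*X (w(K, X) = 5 - (X + X) = 5 - 2*X)
w(-223, 121) - 1*(-8600) = (5 - 2*121) - 1*(-8600) = (5 - 242) + 8600 = -237 + 8600 = 8363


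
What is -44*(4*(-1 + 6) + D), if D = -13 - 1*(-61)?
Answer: -2992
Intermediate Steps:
D = 48 (D = -13 + 61 = 48)
-44*(4*(-1 + 6) + D) = -44*(4*(-1 + 6) + 48) = -44*(4*5 + 48) = -44*(20 + 48) = -44*68 = -2992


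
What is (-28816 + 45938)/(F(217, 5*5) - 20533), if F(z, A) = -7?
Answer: -8561/10270 ≈ -0.83359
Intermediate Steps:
(-28816 + 45938)/(F(217, 5*5) - 20533) = (-28816 + 45938)/(-7 - 20533) = 17122/(-20540) = 17122*(-1/20540) = -8561/10270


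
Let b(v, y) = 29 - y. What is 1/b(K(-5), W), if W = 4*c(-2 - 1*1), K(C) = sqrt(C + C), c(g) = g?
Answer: 1/41 ≈ 0.024390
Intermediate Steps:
K(C) = sqrt(2)*sqrt(C) (K(C) = sqrt(2*C) = sqrt(2)*sqrt(C))
W = -12 (W = 4*(-2 - 1*1) = 4*(-2 - 1) = 4*(-3) = -12)
1/b(K(-5), W) = 1/(29 - 1*(-12)) = 1/(29 + 12) = 1/41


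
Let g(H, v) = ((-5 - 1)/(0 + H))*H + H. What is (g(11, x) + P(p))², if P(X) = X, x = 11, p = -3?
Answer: 4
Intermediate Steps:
g(H, v) = -6 + H (g(H, v) = (-6/H)*H + H = -6 + H)
(g(11, x) + P(p))² = ((-6 + 11) - 3)² = (5 - 3)² = 2² = 4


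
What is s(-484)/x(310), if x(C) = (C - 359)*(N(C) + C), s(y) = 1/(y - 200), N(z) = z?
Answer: 1/20779920 ≈ 4.8123e-8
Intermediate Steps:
s(y) = 1/(-200 + y)
x(C) = 2*C*(-359 + C) (x(C) = (C - 359)*(C + C) = (-359 + C)*(2*C) = 2*C*(-359 + C))
s(-484)/x(310) = 1/((-200 - 484)*((2*310*(-359 + 310)))) = 1/((-684)*((2*310*(-49)))) = -1/684/(-30380) = -1/684*(-1/30380) = 1/20779920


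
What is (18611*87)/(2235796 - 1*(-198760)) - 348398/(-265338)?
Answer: 638909160677/322990109964 ≈ 1.9781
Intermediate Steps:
(18611*87)/(2235796 - 1*(-198760)) - 348398/(-265338) = 1619157/(2235796 + 198760) - 348398*(-1/265338) = 1619157/2434556 + 174199/132669 = 638909160677/322990109964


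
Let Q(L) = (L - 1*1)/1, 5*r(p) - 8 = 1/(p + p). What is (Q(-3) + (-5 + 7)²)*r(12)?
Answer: 0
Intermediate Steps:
r(p) = 8/5 + 1/(10*p) (r(p) = 8/5 + 1/(5*(p + p)) = 8/5 + 1/(5*((2*p))) = 8/5 + (1/(2*p))/5 = 8/5 + 1/(10*p))
Q(L) = -1 + L (Q(L) = (L - 1)*1 = (-1 + L)*1 = -1 + L)
(Q(-3) + (-5 + 7)²)*r(12) = ((-1 - 3) + (-5 + 7)²)*((⅒)*(1 + 16*12)/12) = (-4 + 2²)*((⅒)*(1/12)*(1 + 192)) = (-4 + 4)*((⅒)*(1/12)*193) = 0*(193/120) = 0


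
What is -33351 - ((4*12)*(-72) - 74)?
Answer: -29821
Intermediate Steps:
-33351 - ((4*12)*(-72) - 74) = -33351 - (48*(-72) - 74) = -33351 - (-3456 - 74) = -33351 - 1*(-3530) = -33351 + 3530 = -29821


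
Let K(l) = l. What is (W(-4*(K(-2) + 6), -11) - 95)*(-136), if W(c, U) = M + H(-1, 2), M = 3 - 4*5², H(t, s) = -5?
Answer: 26792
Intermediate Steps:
M = -97 (M = 3 - 4*25 = 3 - 100 = -97)
W(c, U) = -102 (W(c, U) = -97 - 5 = -102)
(W(-4*(K(-2) + 6), -11) - 95)*(-136) = (-102 - 95)*(-136) = -197*(-136) = 26792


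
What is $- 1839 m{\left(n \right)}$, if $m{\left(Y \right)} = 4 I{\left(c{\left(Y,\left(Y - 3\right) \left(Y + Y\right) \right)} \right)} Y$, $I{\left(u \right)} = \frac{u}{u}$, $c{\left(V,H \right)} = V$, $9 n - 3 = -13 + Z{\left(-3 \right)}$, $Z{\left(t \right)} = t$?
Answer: $\frac{31876}{3} \approx 10625.0$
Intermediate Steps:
$n = - \frac{13}{9}$ ($n = \frac{1}{3} + \frac{-13 - 3}{9} = \frac{1}{3} + \frac{1}{9} \left(-16\right) = \frac{1}{3} - \frac{16}{9} = - \frac{13}{9} \approx -1.4444$)
$I{\left(u \right)} = 1$
$m{\left(Y \right)} = 4 Y$ ($m{\left(Y \right)} = 4 \cdot 1 Y = 4 Y$)
$- 1839 m{\left(n \right)} = - 1839 \cdot 4 \left(- \frac{13}{9}\right) = \left(-1839\right) \left(- \frac{52}{9}\right) = \frac{31876}{3}$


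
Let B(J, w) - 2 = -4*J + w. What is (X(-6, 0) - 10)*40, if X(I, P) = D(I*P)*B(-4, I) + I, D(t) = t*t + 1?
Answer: -160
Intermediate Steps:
D(t) = 1 + t² (D(t) = t² + 1 = 1 + t²)
B(J, w) = 2 + w - 4*J (B(J, w) = 2 + (-4*J + w) = 2 + (w - 4*J) = 2 + w - 4*J)
X(I, P) = I + (1 + I²*P²)*(18 + I) (X(I, P) = (1 + (I*P)²)*(2 + I - 4*(-4)) + I = (1 + I²*P²)*(2 + I + 16) + I = (1 + I²*P²)*(18 + I) + I = I + (1 + I²*P²)*(18 + I))
(X(-6, 0) - 10)*40 = ((-6 + (1 + (-6)²*0²)*(18 - 6)) - 10)*40 = ((-6 + (1 + 36*0)*12) - 10)*40 = ((-6 + (1 + 0)*12) - 10)*40 = ((-6 + 1*12) - 10)*40 = ((-6 + 12) - 10)*40 = (6 - 10)*40 = -4*40 = -160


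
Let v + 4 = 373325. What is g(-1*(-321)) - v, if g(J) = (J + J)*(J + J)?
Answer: 38843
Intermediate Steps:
g(J) = 4*J² (g(J) = (2*J)*(2*J) = 4*J²)
v = 373321 (v = -4 + 373325 = 373321)
g(-1*(-321)) - v = 4*(-1*(-321))² - 1*373321 = 4*321² - 373321 = 4*103041 - 373321 = 412164 - 373321 = 38843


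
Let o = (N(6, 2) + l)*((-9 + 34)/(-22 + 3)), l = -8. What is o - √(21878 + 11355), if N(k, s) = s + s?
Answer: 100/19 - √33233 ≈ -177.04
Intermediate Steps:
N(k, s) = 2*s
o = 100/19 (o = (2*2 - 8)*((-9 + 34)/(-22 + 3)) = (4 - 8)*(25/(-19)) = -100*(-1)/19 = -4*(-25/19) = 100/19 ≈ 5.2632)
o - √(21878 + 11355) = 100/19 - √(21878 + 11355) = 100/19 - √33233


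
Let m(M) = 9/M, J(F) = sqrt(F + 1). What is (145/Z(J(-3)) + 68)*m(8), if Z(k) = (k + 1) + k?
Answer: 757/8 - 145*I*sqrt(2)/4 ≈ 94.625 - 51.265*I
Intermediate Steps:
J(F) = sqrt(1 + F)
Z(k) = 1 + 2*k (Z(k) = (1 + k) + k = 1 + 2*k)
(145/Z(J(-3)) + 68)*m(8) = (145/(1 + 2*sqrt(1 - 3)) + 68)*(9/8) = (145/(1 + 2*sqrt(-2)) + 68)*(9*(1/8)) = (145/(1 + 2*(I*sqrt(2))) + 68)*(9/8) = (145/(1 + 2*I*sqrt(2)) + 68)*(9/8) = (68 + 145/(1 + 2*I*sqrt(2)))*(9/8) = 153/2 + 1305/(8*(1 + 2*I*sqrt(2)))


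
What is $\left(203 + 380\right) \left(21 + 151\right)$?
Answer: $100276$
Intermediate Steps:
$\left(203 + 380\right) \left(21 + 151\right) = 583 \cdot 172 = 100276$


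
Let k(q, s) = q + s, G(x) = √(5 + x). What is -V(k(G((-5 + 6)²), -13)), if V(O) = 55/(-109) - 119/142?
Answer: 20781/15478 ≈ 1.3426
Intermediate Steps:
V(O) = -20781/15478 (V(O) = 55*(-1/109) - 119*1/142 = -55/109 - 119/142 = -20781/15478)
-V(k(G((-5 + 6)²), -13)) = -1*(-20781/15478) = 20781/15478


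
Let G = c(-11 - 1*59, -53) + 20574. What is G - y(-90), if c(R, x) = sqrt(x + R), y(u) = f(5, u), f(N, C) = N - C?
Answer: 20479 + I*sqrt(123) ≈ 20479.0 + 11.091*I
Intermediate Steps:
y(u) = 5 - u
c(R, x) = sqrt(R + x)
G = 20574 + I*sqrt(123) (G = sqrt((-11 - 1*59) - 53) + 20574 = sqrt((-11 - 59) - 53) + 20574 = sqrt(-70 - 53) + 20574 = sqrt(-123) + 20574 = I*sqrt(123) + 20574 = 20574 + I*sqrt(123) ≈ 20574.0 + 11.091*I)
G - y(-90) = (20574 + I*sqrt(123)) - (5 - 1*(-90)) = (20574 + I*sqrt(123)) - (5 + 90) = (20574 + I*sqrt(123)) - 1*95 = (20574 + I*sqrt(123)) - 95 = 20479 + I*sqrt(123)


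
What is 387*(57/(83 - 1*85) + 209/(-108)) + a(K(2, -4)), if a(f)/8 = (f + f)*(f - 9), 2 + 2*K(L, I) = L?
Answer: -141341/12 ≈ -11778.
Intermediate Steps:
K(L, I) = -1 + L/2
a(f) = 16*f*(-9 + f) (a(f) = 8*((f + f)*(f - 9)) = 8*((2*f)*(-9 + f)) = 8*(2*f*(-9 + f)) = 16*f*(-9 + f))
387*(57/(83 - 1*85) + 209/(-108)) + a(K(2, -4)) = 387*(57/(83 - 1*85) + 209/(-108)) + 16*(-1 + (1/2)*2)*(-9 + (-1 + (1/2)*2)) = 387*(57/(83 - 85) + 209*(-1/108)) + 16*(-1 + 1)*(-9 + (-1 + 1)) = 387*(57/(-2) - 209/108) + 16*0*(-9 + 0) = 387*(57*(-1/2) - 209/108) + 16*0*(-9) = 387*(-57/2 - 209/108) + 0 = 387*(-3287/108) + 0 = -141341/12 + 0 = -141341/12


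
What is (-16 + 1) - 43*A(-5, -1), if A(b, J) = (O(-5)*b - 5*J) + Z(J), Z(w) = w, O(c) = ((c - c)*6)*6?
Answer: -187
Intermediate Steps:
O(c) = 0 (O(c) = (0*6)*6 = 0*6 = 0)
A(b, J) = -4*J (A(b, J) = (0*b - 5*J) + J = (0 - 5*J) + J = -5*J + J = -4*J)
(-16 + 1) - 43*A(-5, -1) = (-16 + 1) - (-172)*(-1) = -15 - 43*4 = -15 - 172 = -187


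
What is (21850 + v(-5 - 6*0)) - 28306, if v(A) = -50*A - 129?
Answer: -6335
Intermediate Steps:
v(A) = -129 - 50*A
(21850 + v(-5 - 6*0)) - 28306 = (21850 + (-129 - 50*(-5 - 6*0))) - 28306 = (21850 + (-129 - 50*(-5 + 0))) - 28306 = (21850 + (-129 - 50*(-5))) - 28306 = (21850 + (-129 + 250)) - 28306 = (21850 + 121) - 28306 = 21971 - 28306 = -6335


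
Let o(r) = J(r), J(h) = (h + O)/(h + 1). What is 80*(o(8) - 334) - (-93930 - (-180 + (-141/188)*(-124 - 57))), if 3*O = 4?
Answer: 7262861/108 ≈ 67249.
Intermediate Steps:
O = 4/3 (O = (⅓)*4 = 4/3 ≈ 1.3333)
J(h) = (4/3 + h)/(1 + h) (J(h) = (h + 4/3)/(h + 1) = (4/3 + h)/(1 + h))
o(r) = (4/3 + r)/(1 + r)
80*(o(8) - 334) - (-93930 - (-180 + (-141/188)*(-124 - 57))) = 80*((4/3 + 8)/(1 + 8) - 334) - (-93930 - (-180 + (-141/188)*(-124 - 57))) = 80*((28/3)/9 - 334) - (-93930 - (-180 - 141*1/188*(-181))) = 80*((⅑)*(28/3) - 334) - (-93930 - (-180 - ¾*(-181))) = 80*(28/27 - 334) - (-93930 - (-180 + 543/4)) = 80*(-8990/27) - (-93930 - 1*(-177/4)) = -719200/27 - (-93930 + 177/4) = -719200/27 - 1*(-375543/4) = -719200/27 + 375543/4 = 7262861/108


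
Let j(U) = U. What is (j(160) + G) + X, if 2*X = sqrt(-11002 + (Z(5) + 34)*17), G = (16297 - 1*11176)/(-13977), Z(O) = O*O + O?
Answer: 247911/1553 + I*sqrt(9914)/2 ≈ 159.63 + 49.785*I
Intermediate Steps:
Z(O) = O + O**2 (Z(O) = O**2 + O = O + O**2)
G = -569/1553 (G = (16297 - 11176)*(-1/13977) = 5121*(-1/13977) = -569/1553 ≈ -0.36639)
X = I*sqrt(9914)/2 (X = sqrt(-11002 + (5*(1 + 5) + 34)*17)/2 = sqrt(-11002 + (5*6 + 34)*17)/2 = sqrt(-11002 + (30 + 34)*17)/2 = sqrt(-11002 + 64*17)/2 = sqrt(-11002 + 1088)/2 = sqrt(-9914)/2 = (I*sqrt(9914))/2 = I*sqrt(9914)/2 ≈ 49.785*I)
(j(160) + G) + X = (160 - 569/1553) + I*sqrt(9914)/2 = 247911/1553 + I*sqrt(9914)/2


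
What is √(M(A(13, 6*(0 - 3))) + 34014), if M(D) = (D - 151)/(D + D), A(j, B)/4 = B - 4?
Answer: √65853733/44 ≈ 184.43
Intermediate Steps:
A(j, B) = -16 + 4*B (A(j, B) = 4*(B - 4) = 4*(-4 + B) = -16 + 4*B)
M(D) = (-151 + D)/(2*D) (M(D) = (-151 + D)/((2*D)) = (-151 + D)*(1/(2*D)) = (-151 + D)/(2*D))
√(M(A(13, 6*(0 - 3))) + 34014) = √((-151 + (-16 + 4*(6*(0 - 3))))/(2*(-16 + 4*(6*(0 - 3)))) + 34014) = √((-151 + (-16 + 4*(6*(-3))))/(2*(-16 + 4*(6*(-3)))) + 34014) = √((-151 + (-16 + 4*(-18)))/(2*(-16 + 4*(-18))) + 34014) = √((-151 + (-16 - 72))/(2*(-16 - 72)) + 34014) = √((½)*(-151 - 88)/(-88) + 34014) = √((½)*(-1/88)*(-239) + 34014) = √(239/176 + 34014) = √(5986703/176) = √65853733/44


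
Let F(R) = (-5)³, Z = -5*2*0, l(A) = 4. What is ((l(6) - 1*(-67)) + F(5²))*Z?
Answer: 0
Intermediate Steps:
Z = 0 (Z = -10*0 = 0)
F(R) = -125
((l(6) - 1*(-67)) + F(5²))*Z = ((4 - 1*(-67)) - 125)*0 = ((4 + 67) - 125)*0 = (71 - 125)*0 = -54*0 = 0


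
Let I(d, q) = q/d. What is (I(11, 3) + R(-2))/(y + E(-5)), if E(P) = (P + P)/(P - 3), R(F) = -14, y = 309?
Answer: -604/13651 ≈ -0.044246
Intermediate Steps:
E(P) = 2*P/(-3 + P) (E(P) = (2*P)/(-3 + P) = 2*P/(-3 + P))
(I(11, 3) + R(-2))/(y + E(-5)) = (3/11 - 14)/(309 + 2*(-5)/(-3 - 5)) = (3*(1/11) - 14)/(309 + 2*(-5)/(-8)) = (3/11 - 14)/(309 + 2*(-5)*(-1/8)) = -151/(11*(309 + 5/4)) = -151/(11*1241/4) = -151/11*4/1241 = -604/13651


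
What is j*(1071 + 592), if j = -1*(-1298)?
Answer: 2158574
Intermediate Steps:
j = 1298
j*(1071 + 592) = 1298*(1071 + 592) = 1298*1663 = 2158574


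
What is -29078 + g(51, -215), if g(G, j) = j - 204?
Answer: -29497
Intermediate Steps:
g(G, j) = -204 + j
-29078 + g(51, -215) = -29078 + (-204 - 215) = -29078 - 419 = -29497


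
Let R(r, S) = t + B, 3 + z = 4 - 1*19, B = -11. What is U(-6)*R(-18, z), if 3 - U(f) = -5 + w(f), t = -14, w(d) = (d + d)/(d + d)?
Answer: -175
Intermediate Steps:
w(d) = 1 (w(d) = (2*d)/((2*d)) = (2*d)*(1/(2*d)) = 1)
z = -18 (z = -3 + (4 - 1*19) = -3 + (4 - 19) = -3 - 15 = -18)
U(f) = 7 (U(f) = 3 - (-5 + 1) = 3 - 1*(-4) = 3 + 4 = 7)
R(r, S) = -25 (R(r, S) = -14 - 11 = -25)
U(-6)*R(-18, z) = 7*(-25) = -175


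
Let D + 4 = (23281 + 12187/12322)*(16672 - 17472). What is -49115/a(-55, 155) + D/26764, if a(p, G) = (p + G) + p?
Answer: -663128652122/371009259 ≈ -1787.4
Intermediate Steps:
D = -114752292244/6161 (D = -4 + (23281 + 12187/12322)*(16672 - 17472) = -4 + (23281 + 12187*(1/12322))*(-800) = -4 + (23281 + 12187/12322)*(-800) = -4 + (286880669/12322)*(-800) = -4 - 114752267600/6161 = -114752292244/6161 ≈ -1.8626e+7)
a(p, G) = G + 2*p (a(p, G) = (G + p) + p = G + 2*p)
-49115/a(-55, 155) + D/26764 = -49115/(155 + 2*(-55)) - 114752292244/6161/26764 = -49115/(155 - 110) - 114752292244/6161*1/26764 = -49115/45 - 28688073061/41223251 = -49115*1/45 - 28688073061/41223251 = -9823/9 - 28688073061/41223251 = -663128652122/371009259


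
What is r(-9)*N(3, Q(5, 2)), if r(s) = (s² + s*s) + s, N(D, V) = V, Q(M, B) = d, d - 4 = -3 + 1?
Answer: 306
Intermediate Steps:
d = 2 (d = 4 + (-3 + 1) = 4 - 2 = 2)
Q(M, B) = 2
r(s) = s + 2*s² (r(s) = (s² + s²) + s = 2*s² + s = s + 2*s²)
r(-9)*N(3, Q(5, 2)) = -9*(1 + 2*(-9))*2 = -9*(1 - 18)*2 = -9*(-17)*2 = 153*2 = 306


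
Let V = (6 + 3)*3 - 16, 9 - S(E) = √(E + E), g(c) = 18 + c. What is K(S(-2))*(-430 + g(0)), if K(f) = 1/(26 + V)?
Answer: -412/37 ≈ -11.135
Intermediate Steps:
S(E) = 9 - √2*√E (S(E) = 9 - √(E + E) = 9 - √(2*E) = 9 - √2*√E)
V = 11 (V = 9*3 - 16 = 27 - 16 = 11)
K(f) = 1/37 (K(f) = 1/(26 + 11) = 1/37)
K(S(-2))*(-430 + g(0)) = (-430 + (18 + 0))/37 = (-430 + 18)/37 = (1/37)*(-412) = -412/37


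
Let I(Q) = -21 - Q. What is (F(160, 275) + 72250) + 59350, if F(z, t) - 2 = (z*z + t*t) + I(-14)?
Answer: 232820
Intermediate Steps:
F(z, t) = -5 + t² + z² (F(z, t) = 2 + ((z*z + t*t) + (-21 - 1*(-14))) = 2 + ((z² + t²) + (-21 + 14)) = 2 + ((t² + z²) - 7) = 2 + (-7 + t² + z²) = -5 + t² + z²)
(F(160, 275) + 72250) + 59350 = ((-5 + 275² + 160²) + 72250) + 59350 = ((-5 + 75625 + 25600) + 72250) + 59350 = (101220 + 72250) + 59350 = 173470 + 59350 = 232820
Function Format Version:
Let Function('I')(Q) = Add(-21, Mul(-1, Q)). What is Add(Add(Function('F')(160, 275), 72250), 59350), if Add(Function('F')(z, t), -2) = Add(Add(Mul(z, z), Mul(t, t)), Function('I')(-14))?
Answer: 232820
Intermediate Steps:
Function('F')(z, t) = Add(-5, Pow(t, 2), Pow(z, 2)) (Function('F')(z, t) = Add(2, Add(Add(Mul(z, z), Mul(t, t)), Add(-21, Mul(-1, -14)))) = Add(2, Add(Add(Pow(z, 2), Pow(t, 2)), Add(-21, 14))) = Add(2, Add(Add(Pow(t, 2), Pow(z, 2)), -7)) = Add(2, Add(-7, Pow(t, 2), Pow(z, 2))) = Add(-5, Pow(t, 2), Pow(z, 2)))
Add(Add(Function('F')(160, 275), 72250), 59350) = Add(Add(Add(-5, Pow(275, 2), Pow(160, 2)), 72250), 59350) = Add(Add(Add(-5, 75625, 25600), 72250), 59350) = Add(Add(101220, 72250), 59350) = Add(173470, 59350) = 232820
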